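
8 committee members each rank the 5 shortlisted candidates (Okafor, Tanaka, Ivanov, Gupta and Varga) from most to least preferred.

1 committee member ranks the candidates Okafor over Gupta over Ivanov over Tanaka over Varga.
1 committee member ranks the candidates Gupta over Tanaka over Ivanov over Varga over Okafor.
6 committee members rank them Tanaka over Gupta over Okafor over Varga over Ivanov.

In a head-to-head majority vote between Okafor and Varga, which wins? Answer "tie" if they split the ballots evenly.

Ballots ranking Okafor above Varga: 1 + 6 = 7.
Ballots ranking Varga above Okafor: 8 − 7 = 1.
Okafor wins the head-to-head 7–1.

Okafor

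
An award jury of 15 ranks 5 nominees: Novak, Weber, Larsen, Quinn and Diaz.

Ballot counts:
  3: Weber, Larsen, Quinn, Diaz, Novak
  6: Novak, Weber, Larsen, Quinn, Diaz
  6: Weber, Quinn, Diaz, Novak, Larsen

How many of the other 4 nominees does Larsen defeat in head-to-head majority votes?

Larsen against each rival (15 jurors):
Larsen vs Novak: 3 for Larsen, 12 for Novak — Novak by 12–3.
Larsen vs Weber: 0 to 15, Weber.
Larsen vs Quinn: Larsen preferred on 3+6 = 9 ballots; Larsen wins 9–6.
Larsen vs Diaz: Larsen preferred on 3+6 = 9 ballots; Larsen wins 9–6.
Larsen beats Quinn, Diaz; loses to Novak, Weber — 2 pairwise wins.

2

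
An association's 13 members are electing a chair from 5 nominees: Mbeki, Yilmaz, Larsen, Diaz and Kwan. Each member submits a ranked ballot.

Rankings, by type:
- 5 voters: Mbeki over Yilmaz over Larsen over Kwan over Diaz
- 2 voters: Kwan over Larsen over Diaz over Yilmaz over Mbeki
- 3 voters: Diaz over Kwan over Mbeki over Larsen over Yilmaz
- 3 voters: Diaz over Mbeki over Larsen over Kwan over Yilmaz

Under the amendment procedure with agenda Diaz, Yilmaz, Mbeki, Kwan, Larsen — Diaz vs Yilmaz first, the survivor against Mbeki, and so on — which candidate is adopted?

Larsen

Round 1: Diaz vs Yilmaz — 8–5, Diaz advances.
Round 2: Diaz vs Mbeki — 8–5, Diaz advances.
Round 3: Diaz vs Kwan — 6–7, Kwan advances.
Round 4: Kwan vs Larsen — 5–8, Larsen advances.
Larsen survives the agenda.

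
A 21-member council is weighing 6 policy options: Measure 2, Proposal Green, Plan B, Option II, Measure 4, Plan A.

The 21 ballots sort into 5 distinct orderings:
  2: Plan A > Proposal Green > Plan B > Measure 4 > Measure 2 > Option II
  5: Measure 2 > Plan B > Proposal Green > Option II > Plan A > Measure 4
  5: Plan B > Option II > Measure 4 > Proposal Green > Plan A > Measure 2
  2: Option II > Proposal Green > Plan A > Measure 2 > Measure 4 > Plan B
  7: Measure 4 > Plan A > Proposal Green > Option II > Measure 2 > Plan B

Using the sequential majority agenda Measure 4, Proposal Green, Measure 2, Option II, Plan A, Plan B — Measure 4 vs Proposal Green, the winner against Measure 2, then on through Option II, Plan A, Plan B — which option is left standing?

Plan B

Round 1: Measure 4 vs Proposal Green — 12–9, Measure 4 advances.
Round 2: Measure 4 vs Measure 2 — 14–7, Measure 4 advances.
Round 3: Measure 4 vs Option II — 9–12, Option II advances.
Round 4: Option II vs Plan A — 12–9, Option II advances.
Round 5: Option II vs Plan B — 9–12, Plan B advances.
The agenda winner is Plan B.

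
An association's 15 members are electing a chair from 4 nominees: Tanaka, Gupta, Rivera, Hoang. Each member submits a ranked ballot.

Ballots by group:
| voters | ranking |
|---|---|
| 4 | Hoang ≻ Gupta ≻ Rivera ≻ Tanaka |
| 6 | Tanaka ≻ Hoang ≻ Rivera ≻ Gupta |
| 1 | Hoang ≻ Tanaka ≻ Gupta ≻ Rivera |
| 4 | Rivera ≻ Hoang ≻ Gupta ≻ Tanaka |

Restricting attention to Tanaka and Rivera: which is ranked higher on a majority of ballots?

Ballots ranking Tanaka above Rivera: 6 + 1 = 7.
Ballots ranking Rivera above Tanaka: 15 − 7 = 8.
Rivera wins the head-to-head 8–7.

Rivera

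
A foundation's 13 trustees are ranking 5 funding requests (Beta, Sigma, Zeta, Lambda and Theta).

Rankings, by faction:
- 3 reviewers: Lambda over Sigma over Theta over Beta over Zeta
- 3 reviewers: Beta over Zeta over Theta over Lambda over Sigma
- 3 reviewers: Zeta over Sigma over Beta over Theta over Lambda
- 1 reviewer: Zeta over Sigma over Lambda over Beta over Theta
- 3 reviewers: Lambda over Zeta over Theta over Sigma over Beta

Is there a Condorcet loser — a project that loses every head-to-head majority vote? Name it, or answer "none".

Theta

Head-to-head results (13 reviewers):
Beta vs Sigma: 3 to 10, Sigma.
Beta vs Zeta: 3+3 = 6 for Beta, 7 for Zeta — Zeta by 7–6.
Beta–Lambda: Lambda 7–6.
Beta vs Theta: Beta, 7–6.
Sigma vs Zeta: 3 to 10, Zeta.
Sigma vs Lambda: 3+1 = 4 for Sigma, 9 for Lambda — Lambda by 9–4.
Sigma vs Theta: Sigma wins 7–6.
Zeta vs Lambda: Zeta, 7–6.
Zeta vs Theta: Zeta preferred on 3+3+1+3 = 10 ballots; Zeta wins 10–3.
Lambda–Theta: Lambda 7–6.
Theta loses to every other project — it is the Condorcet loser.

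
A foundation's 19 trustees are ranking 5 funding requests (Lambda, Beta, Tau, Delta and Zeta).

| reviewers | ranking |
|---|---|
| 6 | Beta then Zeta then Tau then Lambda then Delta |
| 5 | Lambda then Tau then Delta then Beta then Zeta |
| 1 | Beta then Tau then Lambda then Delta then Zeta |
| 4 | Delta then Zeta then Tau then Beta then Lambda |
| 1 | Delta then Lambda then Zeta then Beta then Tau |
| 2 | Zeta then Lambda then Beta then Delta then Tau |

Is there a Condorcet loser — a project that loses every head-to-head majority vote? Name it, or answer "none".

Pairwise majorities:
Lambda vs Beta: Lambda is ranked higher on 5+1+2 = 8 ballots, Beta on 11. Beta wins 11–8.
Lambda vs Tau: Tau wins 11–8.
Lambda vs Delta: Lambda wins 14–5.
Lambda vs Zeta: 5+1+1 = 7 for Lambda, 12 for Zeta — Zeta by 12–7.
Beta vs Tau: Beta preferred on 6+1+1+2 = 10 ballots; Beta wins 10–9.
Beta vs Delta: Beta is ranked higher on 6+1+2 = 9 ballots, Delta on 10. Delta wins 10–9.
Beta vs Zeta: Beta, 12–7.
Tau vs Delta: Tau wins 12–7.
Tau vs Zeta: Zeta wins 13–6.
Delta vs Zeta: Delta preferred on 5+1+4+1 = 11 ballots; Delta wins 11–8.
No project is winless: Lambda beats Delta; Beta beats Lambda; Tau beats Lambda; Delta beats Beta; Zeta beats Lambda. There is no Condorcet loser.

none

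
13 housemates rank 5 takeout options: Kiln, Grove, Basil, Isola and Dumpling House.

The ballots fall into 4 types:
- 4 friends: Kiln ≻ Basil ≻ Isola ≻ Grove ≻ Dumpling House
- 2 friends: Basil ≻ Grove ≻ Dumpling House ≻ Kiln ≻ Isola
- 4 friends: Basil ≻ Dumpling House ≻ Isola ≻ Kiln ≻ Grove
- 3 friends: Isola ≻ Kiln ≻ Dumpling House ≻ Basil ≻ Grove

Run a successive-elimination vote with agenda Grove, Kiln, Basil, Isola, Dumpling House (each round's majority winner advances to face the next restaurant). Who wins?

Round 1: Grove vs Kiln — 2–11, Kiln advances.
Round 2: Kiln vs Basil — 7–6, Kiln advances.
Round 3: Kiln vs Isola — 6–7, Isola advances.
Round 4: Isola vs Dumpling House — 7–6, Isola advances.
The agenda winner is Isola.

Isola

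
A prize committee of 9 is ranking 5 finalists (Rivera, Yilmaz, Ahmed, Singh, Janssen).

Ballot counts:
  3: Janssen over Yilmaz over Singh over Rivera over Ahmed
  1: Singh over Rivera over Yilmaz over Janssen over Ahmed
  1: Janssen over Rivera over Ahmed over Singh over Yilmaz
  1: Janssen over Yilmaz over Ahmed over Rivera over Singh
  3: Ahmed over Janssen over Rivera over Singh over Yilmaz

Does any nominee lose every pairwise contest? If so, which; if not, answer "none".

Pairwise majorities:
Rivera vs Yilmaz: Rivera preferred on 1+1+3 = 5 ballots; Rivera wins 5–4.
Rivera vs Ahmed: Rivera preferred on 3+1+1 = 5 ballots; Rivera wins 5–4.
Rivera vs Singh: Rivera preferred on 1+1+3 = 5 ballots; Rivera wins 5–4.
Rivera vs Janssen: Rivera preferred on 1 ballot; Janssen wins 8–1.
Yilmaz vs Ahmed: Yilmaz wins 5–4.
Yilmaz vs Singh: Singh, 5–4.
Yilmaz vs Janssen: Janssen wins 8–1.
Ahmed–Singh: Ahmed 5–4.
Ahmed vs Janssen: Janssen wins 6–3.
Singh vs Janssen: Janssen wins 8–1.
Each nominee has at least one pairwise win (Rivera beats Yilmaz; Yilmaz beats Ahmed; Ahmed beats Singh; Singh beats Yilmaz; Janssen beats Rivera) — no Condorcet loser.

none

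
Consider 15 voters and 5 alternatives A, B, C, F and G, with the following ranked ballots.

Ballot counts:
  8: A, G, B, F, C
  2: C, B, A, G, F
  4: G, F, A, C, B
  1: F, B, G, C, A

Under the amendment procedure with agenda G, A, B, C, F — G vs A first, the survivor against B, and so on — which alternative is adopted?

A

Round 1: G vs A — 5–10, A advances.
Round 2: A vs B — 12–3, A advances.
Round 3: A vs C — 12–3, A advances.
Round 4: A vs F — 10–5, A advances.
The agenda winner is A.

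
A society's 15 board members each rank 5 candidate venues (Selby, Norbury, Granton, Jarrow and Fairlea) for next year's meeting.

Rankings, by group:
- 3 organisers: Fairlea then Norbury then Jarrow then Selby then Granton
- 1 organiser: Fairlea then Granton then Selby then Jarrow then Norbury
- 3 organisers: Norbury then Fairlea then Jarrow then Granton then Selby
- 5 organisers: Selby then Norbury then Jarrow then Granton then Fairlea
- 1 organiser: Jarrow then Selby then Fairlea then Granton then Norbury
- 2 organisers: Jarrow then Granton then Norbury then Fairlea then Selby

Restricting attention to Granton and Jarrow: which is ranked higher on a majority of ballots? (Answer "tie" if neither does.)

Jarrow

Ballots ranking Granton above Jarrow: 1.
Ballots ranking Jarrow above Granton: 15 − 1 = 14.
Jarrow wins the head-to-head 14–1.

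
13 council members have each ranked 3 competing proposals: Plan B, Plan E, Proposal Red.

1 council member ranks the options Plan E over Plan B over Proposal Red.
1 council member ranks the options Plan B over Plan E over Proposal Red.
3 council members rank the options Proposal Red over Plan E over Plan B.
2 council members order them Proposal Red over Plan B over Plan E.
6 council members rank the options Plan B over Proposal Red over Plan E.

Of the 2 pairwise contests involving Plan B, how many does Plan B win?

Plan B against each rival (13 council members):
Plan B vs Plan E: 1+2+6 = 9 for Plan B, 4 for Plan E — Plan B by 9–4.
Plan B vs Proposal Red: 8 to 5, Plan B.
Plan B beats Plan E, Proposal Red — 2 pairwise wins.

2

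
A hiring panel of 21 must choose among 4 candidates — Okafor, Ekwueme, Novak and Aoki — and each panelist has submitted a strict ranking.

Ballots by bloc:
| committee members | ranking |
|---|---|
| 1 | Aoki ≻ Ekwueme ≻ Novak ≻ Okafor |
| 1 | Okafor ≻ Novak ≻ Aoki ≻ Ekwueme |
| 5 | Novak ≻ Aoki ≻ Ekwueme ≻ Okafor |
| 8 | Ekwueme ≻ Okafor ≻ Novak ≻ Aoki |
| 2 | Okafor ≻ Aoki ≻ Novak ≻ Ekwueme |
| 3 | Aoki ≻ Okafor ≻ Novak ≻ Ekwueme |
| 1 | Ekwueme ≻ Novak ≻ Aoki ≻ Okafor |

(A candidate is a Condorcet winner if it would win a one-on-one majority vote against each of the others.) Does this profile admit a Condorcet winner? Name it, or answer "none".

Check each pair by majority over 21 ballots:
Okafor vs Ekwueme: 1+2+3 = 6 for Okafor, 15 for Ekwueme — Ekwueme by 15–6.
Okafor vs Novak: Okafor is ranked higher on 1+8+2+3 = 14 ballots, Novak on 7. Okafor wins 14–7.
Okafor vs Aoki: 11 to 10, Okafor.
Ekwueme vs Novak: Ekwueme is ranked higher on 1+8+1 = 10 ballots, Novak on 11. Novak wins 11–10.
Ekwueme vs Aoki: Ekwueme is ranked higher on 8+1 = 9 ballots, Aoki on 12. Aoki wins 12–9.
Novak vs Aoki: Novak is ranked higher on 1+5+8+1 = 15 ballots, Aoki on 6. Novak wins 15–6.
No candidate is unbeaten: Okafor loses to Ekwueme; Ekwueme loses to Novak; Novak loses to Okafor; Aoki loses to Okafor. In particular Okafor beats Novak beats Ekwueme beats Okafor is a majority cycle — no Condorcet winner exists.

none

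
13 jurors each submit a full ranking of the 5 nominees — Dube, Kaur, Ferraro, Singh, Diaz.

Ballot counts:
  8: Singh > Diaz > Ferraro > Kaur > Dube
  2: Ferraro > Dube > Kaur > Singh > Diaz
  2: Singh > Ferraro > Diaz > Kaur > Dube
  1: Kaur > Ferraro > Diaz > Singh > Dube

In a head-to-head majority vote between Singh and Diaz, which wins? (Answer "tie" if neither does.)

Ballots ranking Singh above Diaz: 8 + 2 + 2 = 12.
Ballots ranking Diaz above Singh: 13 − 12 = 1.
Singh wins the head-to-head 12–1.

Singh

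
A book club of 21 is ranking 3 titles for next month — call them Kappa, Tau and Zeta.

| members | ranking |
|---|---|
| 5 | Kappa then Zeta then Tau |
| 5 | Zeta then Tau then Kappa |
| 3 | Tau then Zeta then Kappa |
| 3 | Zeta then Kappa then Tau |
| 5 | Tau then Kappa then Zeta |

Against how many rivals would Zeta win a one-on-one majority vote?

2

Zeta against each rival (21 members):
Zeta–Kappa: Zeta 11–10.
Zeta vs Tau: Zeta, 13–8.
Zeta beats Kappa, Tau — 2 pairwise wins.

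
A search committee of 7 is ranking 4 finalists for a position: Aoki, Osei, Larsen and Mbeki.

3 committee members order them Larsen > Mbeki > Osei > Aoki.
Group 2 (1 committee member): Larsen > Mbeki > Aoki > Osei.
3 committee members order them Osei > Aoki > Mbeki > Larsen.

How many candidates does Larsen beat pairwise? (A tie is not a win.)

Larsen against each rival (7 committee members):
Larsen vs Aoki: 3+1 = 4 for Larsen, 3 for Aoki — Larsen by 4–3.
Larsen vs Osei: Larsen wins 4–3.
Larsen vs Mbeki: Larsen is ranked higher on 3+1 = 4 ballots, Mbeki on 3. Larsen wins 4–3.
Larsen beats Aoki, Osei, Mbeki — 3 pairwise wins.

3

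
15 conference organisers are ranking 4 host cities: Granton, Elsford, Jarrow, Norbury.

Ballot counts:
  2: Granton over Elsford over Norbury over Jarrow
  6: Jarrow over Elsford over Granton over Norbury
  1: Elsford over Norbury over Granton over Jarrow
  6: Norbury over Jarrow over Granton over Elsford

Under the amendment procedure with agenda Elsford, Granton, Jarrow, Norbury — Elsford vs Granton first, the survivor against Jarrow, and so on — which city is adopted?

Norbury

Round 1: Elsford vs Granton — 7–8, Granton advances.
Round 2: Granton vs Jarrow — 3–12, Jarrow advances.
Round 3: Jarrow vs Norbury — 6–9, Norbury advances.
The agenda winner is Norbury.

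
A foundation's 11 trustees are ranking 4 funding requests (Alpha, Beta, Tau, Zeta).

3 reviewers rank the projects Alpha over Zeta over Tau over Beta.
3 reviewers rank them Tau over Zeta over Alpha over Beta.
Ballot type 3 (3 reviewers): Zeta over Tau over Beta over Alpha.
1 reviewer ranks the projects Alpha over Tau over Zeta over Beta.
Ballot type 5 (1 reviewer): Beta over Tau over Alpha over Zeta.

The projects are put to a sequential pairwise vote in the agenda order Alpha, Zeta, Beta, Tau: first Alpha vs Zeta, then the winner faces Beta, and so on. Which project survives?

Zeta

Round 1: Alpha vs Zeta — 5–6, Zeta advances.
Round 2: Zeta vs Beta — 10–1, Zeta advances.
Round 3: Zeta vs Tau — 6–5, Zeta advances.
Zeta survives the agenda.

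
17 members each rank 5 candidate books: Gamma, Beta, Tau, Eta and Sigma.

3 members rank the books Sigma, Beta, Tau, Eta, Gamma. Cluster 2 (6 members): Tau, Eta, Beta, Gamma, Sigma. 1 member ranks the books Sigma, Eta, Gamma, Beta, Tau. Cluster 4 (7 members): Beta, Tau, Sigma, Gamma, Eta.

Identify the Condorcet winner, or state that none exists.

Beta

Pairwise majorities:
Gamma vs Beta: 1 to 16, Beta.
Gamma vs Tau: Tau, 16–1.
Gamma vs Eta: Gamma is ranked higher on 7 ballots, Eta on 10. Eta wins 10–7.
Gamma vs Sigma: Gamma preferred on 6 ballots; Sigma wins 11–6.
Beta vs Tau: Beta, 11–6.
Beta vs Eta: Beta wins 10–7.
Beta–Sigma: Beta 13–4.
Tau–Eta: Tau 16–1.
Tau vs Sigma: Tau wins 13–4.
Eta vs Sigma: Eta is ranked higher on 6 ballots, Sigma on 11. Sigma wins 11–6.
Beta defeats every rival head-to-head and is the Condorcet winner.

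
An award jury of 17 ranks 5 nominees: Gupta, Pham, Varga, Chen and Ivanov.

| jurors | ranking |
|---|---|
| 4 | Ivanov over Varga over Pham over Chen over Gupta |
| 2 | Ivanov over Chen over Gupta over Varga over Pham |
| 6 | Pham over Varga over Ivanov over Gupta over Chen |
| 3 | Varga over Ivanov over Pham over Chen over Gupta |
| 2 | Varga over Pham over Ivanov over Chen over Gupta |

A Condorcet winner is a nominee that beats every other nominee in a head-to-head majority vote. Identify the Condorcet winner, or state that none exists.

Pairwise majorities:
Gupta vs Pham: Gupta preferred on 2 ballots; Pham wins 15–2.
Gupta vs Varga: Gupta preferred on 2 ballots; Varga wins 15–2.
Gupta vs Chen: Chen wins 11–6.
Gupta vs Ivanov: Ivanov wins 17–0.
Pham vs Varga: Pham is ranked higher on 6 ballots, Varga on 11. Varga wins 11–6.
Pham vs Chen: 15 to 2, Pham.
Pham vs Ivanov: Ivanov, 9–8.
Varga vs Chen: 15 to 2, Varga.
Varga–Ivanov: Varga 11–6.
Chen–Ivanov: Ivanov 17–0.
Only Varga has no losses; Varga is the Condorcet winner.

Varga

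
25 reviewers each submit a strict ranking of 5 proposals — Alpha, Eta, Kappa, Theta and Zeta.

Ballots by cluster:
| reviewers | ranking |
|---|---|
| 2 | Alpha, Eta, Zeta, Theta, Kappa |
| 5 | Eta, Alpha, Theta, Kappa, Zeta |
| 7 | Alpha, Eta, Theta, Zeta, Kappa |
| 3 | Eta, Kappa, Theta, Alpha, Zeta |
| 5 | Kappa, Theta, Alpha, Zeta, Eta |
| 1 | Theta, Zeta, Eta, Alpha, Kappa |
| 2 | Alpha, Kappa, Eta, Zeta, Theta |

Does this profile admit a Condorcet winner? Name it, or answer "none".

Check each pair by majority over 25 ballots:
Alpha vs Eta: Alpha wins 16–9.
Alpha–Kappa: Alpha 17–8.
Alpha vs Theta: Alpha, 16–9.
Alpha vs Zeta: Alpha wins 24–1.
Eta vs Kappa: Eta wins 18–7.
Eta–Theta: Eta 19–6.
Eta vs Zeta: Eta, 19–6.
Kappa vs Theta: Theta, 15–10.
Kappa–Zeta: Kappa 15–10.
Theta vs Zeta: Theta wins 21–4.
Only Alpha has no losses; Alpha is the Condorcet winner.

Alpha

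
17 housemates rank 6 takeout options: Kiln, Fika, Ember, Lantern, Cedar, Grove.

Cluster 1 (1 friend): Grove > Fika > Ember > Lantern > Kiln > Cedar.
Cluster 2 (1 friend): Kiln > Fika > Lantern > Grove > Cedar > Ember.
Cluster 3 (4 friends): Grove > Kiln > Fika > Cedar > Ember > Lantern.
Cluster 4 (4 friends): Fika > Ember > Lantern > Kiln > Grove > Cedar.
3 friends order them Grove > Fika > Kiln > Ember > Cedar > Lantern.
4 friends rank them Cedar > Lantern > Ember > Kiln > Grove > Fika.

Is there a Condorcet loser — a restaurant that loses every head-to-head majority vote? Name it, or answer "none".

Pairwise majorities:
Kiln vs Fika: Kiln is ranked higher on 1+4+4 = 9 ballots, Fika on 8. Kiln wins 9–8.
Kiln vs Ember: 1+4+3 = 8 for Kiln, 9 for Ember — Ember by 9–8.
Kiln vs Lantern: Kiln preferred on 1+4+3 = 8 ballots; Lantern wins 9–8.
Kiln vs Cedar: Kiln is ranked higher on 1+1+4+4+3 = 13 ballots, Cedar on 4. Kiln wins 13–4.
Kiln vs Grove: Kiln wins 9–8.
Fika vs Ember: Fika wins 13–4.
Fika–Lantern: Fika 13–4.
Fika vs Cedar: Fika preferred on 1+1+4+4+3 = 13 ballots; Fika wins 13–4.
Fika vs Grove: Grove, 12–5.
Ember vs Lantern: Ember wins 12–5.
Ember–Cedar: Cedar 9–8.
Ember vs Grove: Ember is ranked higher on 4+4 = 8 ballots, Grove on 9. Grove wins 9–8.
Lantern–Cedar: Cedar 11–6.
Lantern vs Grove: Lantern, 9–8.
Cedar vs Grove: Cedar preferred on 4 ballots; Grove wins 13–4.
Every restaurant wins at least one matchup (Kiln beats Fika; Fika beats Ember; Ember beats Kiln; Lantern beats Kiln; Cedar beats Ember; Grove beats Fika), so there is no Condorcet loser.

none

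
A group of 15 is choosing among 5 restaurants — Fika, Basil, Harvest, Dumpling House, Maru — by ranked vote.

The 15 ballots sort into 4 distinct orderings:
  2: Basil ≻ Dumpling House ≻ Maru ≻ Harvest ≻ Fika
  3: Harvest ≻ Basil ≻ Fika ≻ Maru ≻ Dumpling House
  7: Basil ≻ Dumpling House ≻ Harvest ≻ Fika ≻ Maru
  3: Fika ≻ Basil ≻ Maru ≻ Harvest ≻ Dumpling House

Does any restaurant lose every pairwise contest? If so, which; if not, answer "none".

Maru

Pairwise majorities:
Fika vs Basil: Basil, 12–3.
Fika–Harvest: Harvest 12–3.
Fika–Dumpling House: Dumpling House 9–6.
Fika vs Maru: 3+7+3 = 13 for Fika, 2 for Maru — Fika by 13–2.
Basil vs Harvest: Basil is ranked higher on 2+7+3 = 12 ballots, Harvest on 3. Basil wins 12–3.
Basil–Dumpling House: Basil 15–0.
Basil vs Maru: Basil, 15–0.
Harvest vs Dumpling House: Dumpling House, 9–6.
Harvest vs Maru: Harvest wins 10–5.
Dumpling House vs Maru: 2+7 = 9 for Dumpling House, 6 for Maru — Dumpling House by 9–6.
Only Maru has no wins; Maru is the Condorcet loser.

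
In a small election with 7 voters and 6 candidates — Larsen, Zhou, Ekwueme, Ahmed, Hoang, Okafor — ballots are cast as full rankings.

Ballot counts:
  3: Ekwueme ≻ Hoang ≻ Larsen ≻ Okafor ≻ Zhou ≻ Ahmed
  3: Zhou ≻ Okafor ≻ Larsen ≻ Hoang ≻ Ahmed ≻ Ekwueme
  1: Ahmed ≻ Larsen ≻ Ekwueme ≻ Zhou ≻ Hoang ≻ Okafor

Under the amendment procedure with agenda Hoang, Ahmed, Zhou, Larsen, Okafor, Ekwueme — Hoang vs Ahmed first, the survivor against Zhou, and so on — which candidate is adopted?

Larsen

Round 1: Hoang vs Ahmed — 6–1, Hoang advances.
Round 2: Hoang vs Zhou — 3–4, Zhou advances.
Round 3: Zhou vs Larsen — 3–4, Larsen advances.
Round 4: Larsen vs Okafor — 4–3, Larsen advances.
Round 5: Larsen vs Ekwueme — 4–3, Larsen advances.
The agenda winner is Larsen.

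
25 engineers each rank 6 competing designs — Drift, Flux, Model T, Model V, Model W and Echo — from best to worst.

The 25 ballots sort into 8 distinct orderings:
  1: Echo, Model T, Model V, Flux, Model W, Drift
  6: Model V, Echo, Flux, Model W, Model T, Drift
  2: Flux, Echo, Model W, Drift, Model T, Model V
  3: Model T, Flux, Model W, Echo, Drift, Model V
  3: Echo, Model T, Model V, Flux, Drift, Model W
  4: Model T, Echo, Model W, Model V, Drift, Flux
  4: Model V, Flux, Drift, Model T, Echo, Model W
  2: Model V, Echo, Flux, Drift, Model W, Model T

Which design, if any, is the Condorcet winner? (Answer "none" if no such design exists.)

Echo

Head-to-head results (25 engineers):
Drift vs Flux: Drift preferred on 4 ballots; Flux wins 21–4.
Drift vs Model T: Drift is ranked higher on 2+4+2 = 8 ballots, Model T on 17. Model T wins 17–8.
Drift vs Model V: Drift preferred on 2+3 = 5 ballots; Model V wins 20–5.
Drift vs Model W: Drift is ranked higher on 3+4+2 = 9 ballots, Model W on 16. Model W wins 16–9.
Drift vs Echo: 4 for Drift, 21 for Echo — Echo by 21–4.
Flux vs Model T: 6+2+4+2 = 14 for Flux, 11 for Model T — Flux by 14–11.
Flux vs Model V: 2+3 = 5 for Flux, 20 for Model V — Model V by 20–5.
Flux vs Model W: Flux is ranked higher on 21 ballots, Model W on 4. Flux wins 21–4.
Flux vs Echo: 9 to 16, Echo.
Model T vs Model V: 1+2+3+3+4 = 13 for Model T, 12 for Model V — Model T by 13–12.
Model T vs Model W: Model T is ranked higher on 1+3+3+4+4 = 15 ballots, Model W on 10. Model T wins 15–10.
Model T vs Echo: Model T preferred on 3+4+4 = 11 ballots; Echo wins 14–11.
Model V vs Model W: Model V preferred on 1+6+3+4+2 = 16 ballots; Model V wins 16–9.
Model V vs Echo: Model V preferred on 6+4+2 = 12 ballots; Echo wins 13–12.
Model W vs Echo: 3 to 22, Echo.
Echo defeats every rival head-to-head and is the Condorcet winner.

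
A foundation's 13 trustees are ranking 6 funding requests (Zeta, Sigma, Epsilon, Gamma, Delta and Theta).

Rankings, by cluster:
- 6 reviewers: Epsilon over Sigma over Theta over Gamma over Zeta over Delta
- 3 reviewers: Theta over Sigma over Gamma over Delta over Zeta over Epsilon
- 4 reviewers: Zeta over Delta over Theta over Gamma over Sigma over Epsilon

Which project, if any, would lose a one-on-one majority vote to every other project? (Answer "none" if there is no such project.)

Pairwise majorities:
Zeta vs Sigma: Zeta preferred on 4 ballots; Sigma wins 9–4.
Zeta vs Epsilon: Zeta wins 7–6.
Zeta vs Gamma: Gamma wins 9–4.
Zeta vs Delta: Zeta wins 10–3.
Zeta vs Theta: Theta, 9–4.
Sigma–Epsilon: Sigma 7–6.
Sigma vs Gamma: 6+3 = 9 for Sigma, 4 for Gamma — Sigma by 9–4.
Sigma vs Delta: 6+3 = 9 for Sigma, 4 for Delta — Sigma by 9–4.
Sigma vs Theta: 6 to 7, Theta.
Epsilon vs Gamma: Epsilon preferred on 6 ballots; Gamma wins 7–6.
Epsilon vs Delta: Epsilon is ranked higher on 6 ballots, Delta on 7. Delta wins 7–6.
Epsilon vs Theta: Epsilon preferred on 6 ballots; Theta wins 7–6.
Gamma vs Delta: Gamma wins 9–4.
Gamma vs Theta: Theta, 13–0.
Delta vs Theta: 4 for Delta, 9 for Theta — Theta by 9–4.
Epsilon loses to every other project — it is the Condorcet loser.

Epsilon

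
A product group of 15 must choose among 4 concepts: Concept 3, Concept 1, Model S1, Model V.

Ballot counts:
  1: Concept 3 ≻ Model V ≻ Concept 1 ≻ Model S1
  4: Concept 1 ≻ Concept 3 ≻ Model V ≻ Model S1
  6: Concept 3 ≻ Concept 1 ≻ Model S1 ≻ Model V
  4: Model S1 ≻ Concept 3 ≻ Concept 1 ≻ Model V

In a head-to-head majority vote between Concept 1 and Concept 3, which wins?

Ballots ranking Concept 1 above Concept 3: 4.
Ballots ranking Concept 3 above Concept 1: 15 − 4 = 11.
Concept 3 wins the head-to-head 11–4.

Concept 3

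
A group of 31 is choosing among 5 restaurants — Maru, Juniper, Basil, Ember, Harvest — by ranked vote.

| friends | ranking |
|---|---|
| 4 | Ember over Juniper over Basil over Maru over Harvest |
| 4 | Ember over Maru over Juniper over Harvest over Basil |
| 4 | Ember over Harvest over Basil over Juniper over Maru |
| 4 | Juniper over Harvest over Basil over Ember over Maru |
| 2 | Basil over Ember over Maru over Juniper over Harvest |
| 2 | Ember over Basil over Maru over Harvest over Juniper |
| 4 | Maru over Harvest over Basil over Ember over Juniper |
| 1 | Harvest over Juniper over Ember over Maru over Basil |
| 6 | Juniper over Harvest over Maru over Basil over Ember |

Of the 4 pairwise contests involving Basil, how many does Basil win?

2

Basil against each rival (31 friends):
Basil vs Maru: Basil preferred on 4+4+4+2+2 = 16 ballots; Basil wins 16–15.
Basil vs Juniper: 12 to 19, Juniper.
Basil–Ember: Basil 16–15.
Basil vs Harvest: Harvest, 23–8.
Basil beats Maru, Ember; loses to Juniper, Harvest — 2 pairwise wins.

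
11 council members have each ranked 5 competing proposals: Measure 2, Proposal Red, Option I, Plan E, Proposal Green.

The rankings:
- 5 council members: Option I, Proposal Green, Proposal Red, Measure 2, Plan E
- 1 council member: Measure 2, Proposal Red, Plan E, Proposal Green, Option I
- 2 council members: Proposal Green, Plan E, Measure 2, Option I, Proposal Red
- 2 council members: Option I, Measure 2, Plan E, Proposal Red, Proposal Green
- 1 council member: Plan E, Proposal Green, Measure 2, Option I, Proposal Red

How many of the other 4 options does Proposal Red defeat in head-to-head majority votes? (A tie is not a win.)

Proposal Red against each rival (11 council members):
Proposal Red vs Measure 2: Measure 2, 6–5.
Proposal Red vs Option I: 1 to 10, Option I.
Proposal Red vs Plan E: Proposal Red is ranked higher on 5+1 = 6 ballots, Plan E on 5. Proposal Red wins 6–5.
Proposal Red–Proposal Green: Proposal Green 8–3.
Proposal Red beats Plan E; loses to Measure 2, Option I, Proposal Green — 1 pairwise win.

1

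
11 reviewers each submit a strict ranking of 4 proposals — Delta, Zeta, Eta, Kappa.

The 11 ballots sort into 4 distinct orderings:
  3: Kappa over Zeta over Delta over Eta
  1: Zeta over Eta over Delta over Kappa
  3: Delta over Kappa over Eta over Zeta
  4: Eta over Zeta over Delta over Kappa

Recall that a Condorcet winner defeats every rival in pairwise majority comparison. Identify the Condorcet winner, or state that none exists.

none

Pairwise majorities:
Delta vs Zeta: Zeta wins 8–3.
Delta vs Eta: Delta preferred on 3+3 = 6 ballots; Delta wins 6–5.
Delta vs Kappa: 1+3+4 = 8 for Delta, 3 for Kappa — Delta by 8–3.
Zeta vs Eta: Eta wins 7–4.
Zeta vs Kappa: Zeta preferred on 1+4 = 5 ballots; Kappa wins 6–5.
Eta vs Kappa: Eta preferred on 1+4 = 5 ballots; Kappa wins 6–5.
No project is unbeaten: Delta loses to Zeta; Zeta loses to Eta; Eta loses to Delta; Kappa loses to Delta. In particular Delta beats Eta beats Zeta beats Delta is a majority cycle — no Condorcet winner exists.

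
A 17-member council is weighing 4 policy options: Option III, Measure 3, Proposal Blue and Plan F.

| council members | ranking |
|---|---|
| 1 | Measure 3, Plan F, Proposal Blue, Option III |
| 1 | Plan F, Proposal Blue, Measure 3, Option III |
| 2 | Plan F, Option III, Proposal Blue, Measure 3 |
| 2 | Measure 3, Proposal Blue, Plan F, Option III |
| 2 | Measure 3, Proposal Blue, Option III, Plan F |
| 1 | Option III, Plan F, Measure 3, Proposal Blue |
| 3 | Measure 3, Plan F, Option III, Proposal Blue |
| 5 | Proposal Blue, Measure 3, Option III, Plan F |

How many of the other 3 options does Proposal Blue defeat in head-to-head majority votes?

2

Proposal Blue against each rival (17 council members):
Proposal Blue vs Option III: Proposal Blue preferred on 1+1+2+2+5 = 11 ballots; Proposal Blue wins 11–6.
Proposal Blue vs Measure 3: Proposal Blue is ranked higher on 1+2+5 = 8 ballots, Measure 3 on 9. Measure 3 wins 9–8.
Proposal Blue vs Plan F: Proposal Blue is ranked higher on 2+2+5 = 9 ballots, Plan F on 8. Proposal Blue wins 9–8.
Proposal Blue beats Option III, Plan F; loses to Measure 3 — 2 pairwise wins.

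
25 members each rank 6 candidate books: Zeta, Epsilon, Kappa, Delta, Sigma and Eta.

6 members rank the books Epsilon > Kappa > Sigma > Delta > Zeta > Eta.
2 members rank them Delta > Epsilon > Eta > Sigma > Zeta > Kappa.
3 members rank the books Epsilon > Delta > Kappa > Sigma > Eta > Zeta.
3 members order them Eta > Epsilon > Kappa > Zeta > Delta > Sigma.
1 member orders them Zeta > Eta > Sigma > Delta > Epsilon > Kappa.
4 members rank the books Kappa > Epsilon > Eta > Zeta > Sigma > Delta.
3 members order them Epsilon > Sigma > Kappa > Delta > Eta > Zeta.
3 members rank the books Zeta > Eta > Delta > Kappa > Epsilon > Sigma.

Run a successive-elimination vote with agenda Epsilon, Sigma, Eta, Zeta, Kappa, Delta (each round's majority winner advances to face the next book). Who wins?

Epsilon

Round 1: Epsilon vs Sigma — 24–1, Epsilon advances.
Round 2: Epsilon vs Eta — 18–7, Epsilon advances.
Round 3: Epsilon vs Zeta — 21–4, Epsilon advances.
Round 4: Epsilon vs Kappa — 18–7, Epsilon advances.
Round 5: Epsilon vs Delta — 19–6, Epsilon advances.
Epsilon survives the agenda.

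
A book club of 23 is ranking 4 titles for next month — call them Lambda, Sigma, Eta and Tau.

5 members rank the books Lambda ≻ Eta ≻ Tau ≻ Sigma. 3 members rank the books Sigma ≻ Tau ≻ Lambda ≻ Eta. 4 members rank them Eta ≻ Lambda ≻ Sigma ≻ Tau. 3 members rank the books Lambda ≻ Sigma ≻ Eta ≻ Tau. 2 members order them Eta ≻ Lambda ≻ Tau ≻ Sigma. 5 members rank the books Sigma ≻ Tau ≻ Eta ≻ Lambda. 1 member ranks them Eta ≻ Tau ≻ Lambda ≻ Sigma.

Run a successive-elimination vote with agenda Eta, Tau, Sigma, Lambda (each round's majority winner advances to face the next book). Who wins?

Round 1: Eta vs Tau — 15–8, Eta advances.
Round 2: Eta vs Sigma — 12–11, Eta advances.
Round 3: Eta vs Lambda — 12–11, Eta advances.
The agenda winner is Eta.

Eta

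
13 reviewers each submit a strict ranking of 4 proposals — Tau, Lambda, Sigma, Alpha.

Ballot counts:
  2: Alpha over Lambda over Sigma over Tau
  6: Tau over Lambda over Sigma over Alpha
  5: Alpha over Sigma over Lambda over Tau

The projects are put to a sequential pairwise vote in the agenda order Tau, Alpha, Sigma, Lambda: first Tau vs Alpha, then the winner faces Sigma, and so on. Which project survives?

Round 1: Tau vs Alpha — 6–7, Alpha advances.
Round 2: Alpha vs Sigma — 7–6, Alpha advances.
Round 3: Alpha vs Lambda — 7–6, Alpha advances.
Alpha survives the agenda.

Alpha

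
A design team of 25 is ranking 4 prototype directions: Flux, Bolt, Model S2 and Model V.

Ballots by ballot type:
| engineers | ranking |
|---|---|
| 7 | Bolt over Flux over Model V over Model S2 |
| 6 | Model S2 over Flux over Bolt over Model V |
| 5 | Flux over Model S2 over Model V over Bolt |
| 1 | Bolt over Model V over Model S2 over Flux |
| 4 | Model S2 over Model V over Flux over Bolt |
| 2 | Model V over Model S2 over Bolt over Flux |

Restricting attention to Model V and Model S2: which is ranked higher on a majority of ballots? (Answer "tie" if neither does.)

Ballots ranking Model V above Model S2: 7 + 1 + 2 = 10.
Ballots ranking Model S2 above Model V: 25 − 10 = 15.
Model S2 wins the head-to-head 15–10.

Model S2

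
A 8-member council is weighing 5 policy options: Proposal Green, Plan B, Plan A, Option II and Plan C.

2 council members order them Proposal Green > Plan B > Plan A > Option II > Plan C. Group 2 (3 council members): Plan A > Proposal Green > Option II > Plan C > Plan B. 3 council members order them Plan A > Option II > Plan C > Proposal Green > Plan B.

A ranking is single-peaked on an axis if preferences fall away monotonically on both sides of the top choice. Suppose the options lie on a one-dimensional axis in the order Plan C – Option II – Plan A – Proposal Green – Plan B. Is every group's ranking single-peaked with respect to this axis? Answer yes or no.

yes

Axis positions: Plan C=1, Option II=2, Plan A=3, Proposal Green=4, Plan B=5.
Group 1 (peak Proposal Green at position 4): ranking walks positions 4-5-3-2-1, expanding outward from the peak — single-peaked.
Group 2 (peak Plan A at position 3): ranking walks positions 3-4-2-1-5, expanding outward from the peak — single-peaked.
Group 3 (peak Plan A at position 3): ranking walks positions 3-2-1-4-5, expanding outward from the peak — single-peaked.
Every ranking is single-peaked on this axis.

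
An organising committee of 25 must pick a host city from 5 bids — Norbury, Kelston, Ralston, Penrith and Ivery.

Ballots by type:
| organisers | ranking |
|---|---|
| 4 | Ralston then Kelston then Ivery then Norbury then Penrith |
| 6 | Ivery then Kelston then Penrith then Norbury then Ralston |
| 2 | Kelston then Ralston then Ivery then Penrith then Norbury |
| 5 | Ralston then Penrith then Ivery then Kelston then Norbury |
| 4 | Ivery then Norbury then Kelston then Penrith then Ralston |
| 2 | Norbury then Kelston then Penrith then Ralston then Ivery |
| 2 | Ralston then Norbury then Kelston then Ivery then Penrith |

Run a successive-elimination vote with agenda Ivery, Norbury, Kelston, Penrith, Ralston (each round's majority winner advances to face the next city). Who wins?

Round 1: Ivery vs Norbury — 21–4, Ivery advances.
Round 2: Ivery vs Kelston — 15–10, Ivery advances.
Round 3: Ivery vs Penrith — 18–7, Ivery advances.
Round 4: Ivery vs Ralston — 10–15, Ralston advances.
Ralston survives the agenda.

Ralston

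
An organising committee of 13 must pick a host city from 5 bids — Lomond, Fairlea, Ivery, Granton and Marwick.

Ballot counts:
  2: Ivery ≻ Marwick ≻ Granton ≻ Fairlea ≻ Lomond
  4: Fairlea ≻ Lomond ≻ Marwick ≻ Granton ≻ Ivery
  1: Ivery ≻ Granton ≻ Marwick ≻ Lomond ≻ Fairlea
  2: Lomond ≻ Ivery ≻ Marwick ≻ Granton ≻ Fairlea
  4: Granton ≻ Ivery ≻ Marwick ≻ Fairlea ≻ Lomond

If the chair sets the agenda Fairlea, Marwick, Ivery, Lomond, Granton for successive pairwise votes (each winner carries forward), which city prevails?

Round 1: Fairlea vs Marwick — 4–9, Marwick advances.
Round 2: Marwick vs Ivery — 4–9, Ivery advances.
Round 3: Ivery vs Lomond — 7–6, Ivery advances.
Round 4: Ivery vs Granton — 5–8, Granton advances.
Granton survives the agenda.

Granton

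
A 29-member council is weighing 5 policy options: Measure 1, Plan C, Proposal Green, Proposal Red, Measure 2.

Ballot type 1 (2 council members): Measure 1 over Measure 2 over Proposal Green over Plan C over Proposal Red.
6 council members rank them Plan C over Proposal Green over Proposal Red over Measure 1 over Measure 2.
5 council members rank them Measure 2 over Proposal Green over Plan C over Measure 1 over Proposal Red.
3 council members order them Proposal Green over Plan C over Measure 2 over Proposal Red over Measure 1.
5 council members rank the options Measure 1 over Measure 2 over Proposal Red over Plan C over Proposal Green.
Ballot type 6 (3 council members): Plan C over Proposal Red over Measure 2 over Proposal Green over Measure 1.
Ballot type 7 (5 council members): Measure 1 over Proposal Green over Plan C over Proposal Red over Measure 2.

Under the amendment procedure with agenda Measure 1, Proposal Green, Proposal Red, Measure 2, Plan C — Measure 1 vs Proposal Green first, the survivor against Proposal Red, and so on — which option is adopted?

Plan C

Round 1: Measure 1 vs Proposal Green — 12–17, Proposal Green advances.
Round 2: Proposal Green vs Proposal Red — 21–8, Proposal Green advances.
Round 3: Proposal Green vs Measure 2 — 14–15, Measure 2 advances.
Round 4: Measure 2 vs Plan C — 12–17, Plan C advances.
Plan C survives the agenda.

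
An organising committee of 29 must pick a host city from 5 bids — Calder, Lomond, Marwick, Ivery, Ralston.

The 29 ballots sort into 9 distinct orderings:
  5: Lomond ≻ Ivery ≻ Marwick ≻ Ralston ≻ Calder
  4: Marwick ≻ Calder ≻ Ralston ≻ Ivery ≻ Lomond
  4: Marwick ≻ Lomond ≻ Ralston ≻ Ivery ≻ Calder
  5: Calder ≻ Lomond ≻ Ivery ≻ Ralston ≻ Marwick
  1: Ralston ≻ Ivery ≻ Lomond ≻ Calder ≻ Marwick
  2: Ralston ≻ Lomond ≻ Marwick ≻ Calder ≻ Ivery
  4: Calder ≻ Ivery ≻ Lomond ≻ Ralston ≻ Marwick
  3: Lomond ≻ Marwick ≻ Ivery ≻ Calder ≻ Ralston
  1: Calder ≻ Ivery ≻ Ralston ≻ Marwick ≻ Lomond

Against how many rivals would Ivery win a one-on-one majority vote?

Ivery against each rival (29 organisers):
Ivery vs Calder: Calder, 16–13.
Ivery–Lomond: Lomond 19–10.
Ivery vs Marwick: 5+5+1+4+1 = 16 for Ivery, 13 for Marwick — Ivery by 16–13.
Ivery vs Ralston: Ivery wins 18–11.
Ivery beats Marwick, Ralston; loses to Calder, Lomond — 2 pairwise wins.

2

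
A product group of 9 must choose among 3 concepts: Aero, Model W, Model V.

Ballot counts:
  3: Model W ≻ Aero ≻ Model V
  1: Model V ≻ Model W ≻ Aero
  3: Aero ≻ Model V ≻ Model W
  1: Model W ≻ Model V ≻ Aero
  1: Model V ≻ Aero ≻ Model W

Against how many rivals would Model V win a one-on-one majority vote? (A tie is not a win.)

1

Model V against each rival (9 engineers):
Model V vs Aero: Aero wins 6–3.
Model V vs Model W: Model V is ranked higher on 1+3+1 = 5 ballots, Model W on 4. Model V wins 5–4.
Model V beats Model W; loses to Aero — 1 pairwise win.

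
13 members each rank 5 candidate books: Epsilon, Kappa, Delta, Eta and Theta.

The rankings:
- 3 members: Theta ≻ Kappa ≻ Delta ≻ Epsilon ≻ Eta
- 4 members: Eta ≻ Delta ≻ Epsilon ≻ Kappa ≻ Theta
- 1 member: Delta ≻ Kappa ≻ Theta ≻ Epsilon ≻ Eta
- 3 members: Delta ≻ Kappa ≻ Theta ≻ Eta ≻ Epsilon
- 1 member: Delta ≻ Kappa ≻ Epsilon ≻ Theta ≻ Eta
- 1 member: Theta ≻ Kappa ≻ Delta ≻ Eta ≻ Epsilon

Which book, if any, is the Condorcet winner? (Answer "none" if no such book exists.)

Pairwise majorities:
Epsilon vs Kappa: Kappa wins 9–4.
Epsilon vs Delta: Delta, 13–0.
Epsilon vs Eta: Eta wins 8–5.
Epsilon vs Theta: Theta wins 8–5.
Kappa–Delta: Delta 9–4.
Kappa vs Eta: Kappa, 9–4.
Kappa vs Theta: Kappa, 9–4.
Delta–Eta: Delta 9–4.
Delta vs Theta: Delta, 9–4.
Eta–Theta: Theta 9–4.
Only Delta has no losses; Delta is the Condorcet winner.

Delta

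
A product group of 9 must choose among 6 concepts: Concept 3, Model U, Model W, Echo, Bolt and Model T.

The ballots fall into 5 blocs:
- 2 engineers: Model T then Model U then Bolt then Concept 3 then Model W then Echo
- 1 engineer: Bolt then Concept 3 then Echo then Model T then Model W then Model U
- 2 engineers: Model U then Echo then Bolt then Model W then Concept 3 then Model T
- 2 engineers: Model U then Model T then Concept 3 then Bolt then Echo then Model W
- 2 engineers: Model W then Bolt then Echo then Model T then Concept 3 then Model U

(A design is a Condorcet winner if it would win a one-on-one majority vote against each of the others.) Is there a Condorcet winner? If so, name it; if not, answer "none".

Head-to-head results (9 engineers):
Concept 3 vs Model U: 1+2 = 3 for Concept 3, 6 for Model U — Model U by 6–3.
Concept 3 vs Model W: 2+1+2 = 5 for Concept 3, 4 for Model W — Concept 3 by 5–4.
Concept 3 vs Echo: 5 to 4, Concept 3.
Concept 3 vs Bolt: 2 for Concept 3, 7 for Bolt — Bolt by 7–2.
Concept 3 vs Model T: Concept 3 is ranked higher on 1+2 = 3 ballots, Model T on 6. Model T wins 6–3.
Model U vs Model W: Model U preferred on 2+2+2 = 6 ballots; Model U wins 6–3.
Model U vs Echo: Model U is ranked higher on 2+2+2 = 6 ballots, Echo on 3. Model U wins 6–3.
Model U vs Bolt: 6 to 3, Model U.
Model U vs Model T: 4 to 5, Model T.
Model W vs Echo: 4 to 5, Echo.
Model W vs Bolt: 2 for Model W, 7 for Bolt — Bolt by 7–2.
Model W vs Model T: 2+2 = 4 for Model W, 5 for Model T — Model T by 5–4.
Echo vs Bolt: Echo preferred on 2 ballots; Bolt wins 7–2.
Echo vs Model T: 5 to 4, Echo.
Bolt vs Model T: Bolt preferred on 1+2+2 = 5 ballots; Bolt wins 5–4.
Each design drops at least one matchup (Concept 3 loses to Model U; Model U loses to Model T; Model W loses to Concept 3; Echo loses to Concept 3; Bolt loses to Model U; Model T loses to Echo); the cycle Concept 3 beats Echo beats Model T beats Concept 3 rules out a Condorcet winner.

none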